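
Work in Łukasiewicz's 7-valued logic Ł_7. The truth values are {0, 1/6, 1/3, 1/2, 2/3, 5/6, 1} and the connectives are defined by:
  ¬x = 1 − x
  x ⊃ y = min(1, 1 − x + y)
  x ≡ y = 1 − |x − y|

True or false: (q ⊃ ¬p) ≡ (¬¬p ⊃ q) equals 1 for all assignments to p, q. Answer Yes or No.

Counterexample: take p = 1/6, q = 0.
¬p = ¬1/6 = 5/6
q ⊃ ¬p = 0 ⊃ 5/6 = 1
¬p = ¬1/6 = 5/6
¬¬p = ¬5/6 = 1/6
¬¬p ⊃ q = 1/6 ⊃ 0 = 5/6
(q ⊃ ¬p) ≡ (¬¬p ⊃ q) = 1 ≡ 5/6 = 5/6
This gives 5/6 ≠ 1.

No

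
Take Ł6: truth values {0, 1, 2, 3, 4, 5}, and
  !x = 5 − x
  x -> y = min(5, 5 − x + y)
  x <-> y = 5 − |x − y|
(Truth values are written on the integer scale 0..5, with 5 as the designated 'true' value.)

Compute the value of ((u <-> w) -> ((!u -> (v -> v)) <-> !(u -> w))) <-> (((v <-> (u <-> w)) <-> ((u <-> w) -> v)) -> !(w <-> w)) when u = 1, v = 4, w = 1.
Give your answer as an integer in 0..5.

5

u <-> w = 1 <-> 1 = 5
!u = !1 = 4
v -> v = 4 -> 4 = 5
!u -> (v -> v) = 4 -> 5 = 5
u -> w = 1 -> 1 = 5
!(u -> w) = !5 = 0
(!u -> (v -> v)) <-> !(u -> w) = 5 <-> 0 = 0
(u <-> w) -> ((!u -> (v -> v)) <-> !(u -> w)) = 5 -> 0 = 0
u <-> w = 1 <-> 1 = 5
v <-> (u <-> w) = 4 <-> 5 = 4
u <-> w = 1 <-> 1 = 5
(u <-> w) -> v = 5 -> 4 = 4
(v <-> (u <-> w)) <-> ((u <-> w) -> v) = 4 <-> 4 = 5
w <-> w = 1 <-> 1 = 5
!(w <-> w) = !5 = 0
((v <-> (u <-> w)) <-> ((u <-> w) -> v)) -> !(w <-> w) = 5 -> 0 = 0
((u <-> w) -> ((!u -> (v -> v)) <-> !(u -> w))) <-> (((v <-> (u <-> w)) <-> ((u <-> w) -> v)) -> !(w <-> w)) = 0 <-> 0 = 5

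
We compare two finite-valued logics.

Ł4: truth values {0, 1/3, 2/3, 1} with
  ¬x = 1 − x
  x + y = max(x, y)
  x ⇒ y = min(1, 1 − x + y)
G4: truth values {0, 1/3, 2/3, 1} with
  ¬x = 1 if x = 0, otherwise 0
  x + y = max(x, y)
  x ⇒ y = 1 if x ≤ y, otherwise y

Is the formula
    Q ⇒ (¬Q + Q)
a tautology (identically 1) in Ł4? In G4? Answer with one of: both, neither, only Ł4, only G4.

In Ł4: every assignment gives 1 — tautology.
In G4: every assignment gives 1 — tautology.

both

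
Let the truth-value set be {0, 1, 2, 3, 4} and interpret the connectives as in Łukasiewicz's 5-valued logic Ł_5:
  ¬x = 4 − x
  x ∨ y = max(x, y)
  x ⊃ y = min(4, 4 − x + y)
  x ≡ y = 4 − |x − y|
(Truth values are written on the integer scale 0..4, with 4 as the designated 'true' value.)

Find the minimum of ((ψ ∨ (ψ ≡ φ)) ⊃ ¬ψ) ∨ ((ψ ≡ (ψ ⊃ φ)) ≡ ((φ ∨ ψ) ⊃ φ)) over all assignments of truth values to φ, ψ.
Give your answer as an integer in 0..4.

Take φ = 2, ψ = 2:
ψ ≡ φ = 2 ≡ 2 = 4
ψ ∨ (ψ ≡ φ) = 2 ∨ 4 = 4
¬ψ = ¬2 = 2
(ψ ∨ (ψ ≡ φ)) ⊃ ¬ψ = 4 ⊃ 2 = 2
ψ ⊃ φ = 2 ⊃ 2 = 4
ψ ≡ (ψ ⊃ φ) = 2 ≡ 4 = 2
φ ∨ ψ = 2 ∨ 2 = 2
(φ ∨ ψ) ⊃ φ = 2 ⊃ 2 = 4
(ψ ≡ (ψ ⊃ φ)) ≡ ((φ ∨ ψ) ⊃ φ) = 2 ≡ 4 = 2
((ψ ∨ (ψ ≡ φ)) ⊃ ¬ψ) ∨ ((ψ ≡ (ψ ⊃ φ)) ≡ ((φ ∨ ψ) ⊃ φ)) = 2 ∨ 2 = 2
No assignment yields a value below 2, so this is the minimum.

2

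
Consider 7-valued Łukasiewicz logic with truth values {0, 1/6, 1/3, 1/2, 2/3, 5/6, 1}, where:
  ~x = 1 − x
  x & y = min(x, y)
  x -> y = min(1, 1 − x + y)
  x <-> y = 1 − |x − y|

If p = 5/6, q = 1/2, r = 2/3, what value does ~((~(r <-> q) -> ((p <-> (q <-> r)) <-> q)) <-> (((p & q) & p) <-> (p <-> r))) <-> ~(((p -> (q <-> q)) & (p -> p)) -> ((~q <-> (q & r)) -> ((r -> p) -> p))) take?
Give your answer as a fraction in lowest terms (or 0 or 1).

5/6

r <-> q = 2/3 <-> 1/2 = 5/6
~(r <-> q) = ~5/6 = 1/6
q <-> r = 1/2 <-> 2/3 = 5/6
p <-> (q <-> r) = 5/6 <-> 5/6 = 1
(p <-> (q <-> r)) <-> q = 1 <-> 1/2 = 1/2
~(r <-> q) -> ((p <-> (q <-> r)) <-> q) = 1/6 -> 1/2 = 1
p & q = 5/6 & 1/2 = 1/2
(p & q) & p = 1/2 & 5/6 = 1/2
p <-> r = 5/6 <-> 2/3 = 5/6
((p & q) & p) <-> (p <-> r) = 1/2 <-> 5/6 = 2/3
(~(r <-> q) -> ((p <-> (q <-> r)) <-> q)) <-> (((p & q) & p) <-> (p <-> r)) = 1 <-> 2/3 = 2/3
~((~(r <-> q) -> ((p <-> (q <-> r)) <-> q)) <-> (((p & q) & p) <-> (p <-> r))) = ~2/3 = 1/3
q <-> q = 1/2 <-> 1/2 = 1
p -> (q <-> q) = 5/6 -> 1 = 1
p -> p = 5/6 -> 5/6 = 1
(p -> (q <-> q)) & (p -> p) = 1 & 1 = 1
~q = ~1/2 = 1/2
q & r = 1/2 & 2/3 = 1/2
~q <-> (q & r) = 1/2 <-> 1/2 = 1
r -> p = 2/3 -> 5/6 = 1
(r -> p) -> p = 1 -> 5/6 = 5/6
(~q <-> (q & r)) -> ((r -> p) -> p) = 1 -> 5/6 = 5/6
((p -> (q <-> q)) & (p -> p)) -> ((~q <-> (q & r)) -> ((r -> p) -> p)) = 1 -> 5/6 = 5/6
~(((p -> (q <-> q)) & (p -> p)) -> ((~q <-> (q & r)) -> ((r -> p) -> p))) = ~5/6 = 1/6
~((~(r <-> q) -> ((p <-> (q <-> r)) <-> q)) <-> (((p & q) & p) <-> (p <-> r))) <-> ~(((p -> (q <-> q)) & (p -> p)) -> ((~q <-> (q & r)) -> ((r -> p) -> p))) = 1/3 <-> 1/6 = 5/6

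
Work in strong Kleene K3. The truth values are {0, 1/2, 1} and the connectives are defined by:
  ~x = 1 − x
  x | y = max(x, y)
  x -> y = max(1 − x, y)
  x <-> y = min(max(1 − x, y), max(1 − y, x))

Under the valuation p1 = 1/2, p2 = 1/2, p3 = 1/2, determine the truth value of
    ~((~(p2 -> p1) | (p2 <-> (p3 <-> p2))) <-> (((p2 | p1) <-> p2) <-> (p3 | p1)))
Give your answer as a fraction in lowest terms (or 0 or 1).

p2 -> p1 = 1/2 -> 1/2 = 1/2
~(p2 -> p1) = ~1/2 = 1/2
p3 <-> p2 = 1/2 <-> 1/2 = 1/2
p2 <-> (p3 <-> p2) = 1/2 <-> 1/2 = 1/2
~(p2 -> p1) | (p2 <-> (p3 <-> p2)) = 1/2 | 1/2 = 1/2
p2 | p1 = 1/2 | 1/2 = 1/2
(p2 | p1) <-> p2 = 1/2 <-> 1/2 = 1/2
p3 | p1 = 1/2 | 1/2 = 1/2
((p2 | p1) <-> p2) <-> (p3 | p1) = 1/2 <-> 1/2 = 1/2
(~(p2 -> p1) | (p2 <-> (p3 <-> p2))) <-> (((p2 | p1) <-> p2) <-> (p3 | p1)) = 1/2 <-> 1/2 = 1/2
~((~(p2 -> p1) | (p2 <-> (p3 <-> p2))) <-> (((p2 | p1) <-> p2) <-> (p3 | p1))) = ~1/2 = 1/2

1/2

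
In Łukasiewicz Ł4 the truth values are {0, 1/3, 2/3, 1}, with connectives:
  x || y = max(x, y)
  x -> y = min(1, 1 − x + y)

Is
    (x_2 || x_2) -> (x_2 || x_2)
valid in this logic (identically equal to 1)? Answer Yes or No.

Yes

x_2 = 0 ↦ 1
x_2 = 1/3 ↦ 1
x_2 = 2/3 ↦ 1
x_2 = 1 ↦ 1
Every assignment gives a value ≥ 1.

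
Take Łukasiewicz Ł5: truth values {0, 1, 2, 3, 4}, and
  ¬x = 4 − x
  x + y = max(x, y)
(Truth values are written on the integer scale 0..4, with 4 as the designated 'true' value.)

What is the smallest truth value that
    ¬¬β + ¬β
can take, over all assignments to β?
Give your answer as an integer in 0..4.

Take β = 2:
¬β = ¬2 = 2
¬¬β = ¬2 = 2
¬β = ¬2 = 2
¬¬β + ¬β = 2 + 2 = 2
No assignment yields a value below 2, so this is the minimum.

2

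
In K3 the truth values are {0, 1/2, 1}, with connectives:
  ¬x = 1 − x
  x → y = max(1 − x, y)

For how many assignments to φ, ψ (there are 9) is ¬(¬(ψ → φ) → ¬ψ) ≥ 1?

φ = 0, ψ = 0 ↦ 0  <
φ = 0, ψ = 1/2 ↦ 1/2  <
φ = 0, ψ = 1 ↦ 1  ≥
φ = 1/2, ψ = 0 ↦ 0  <
φ = 1/2, ψ = 1/2 ↦ 1/2  <
φ = 1/2, ψ = 1 ↦ 1/2  <
φ = 1, ψ = 0 ↦ 0  <
φ = 1, ψ = 1/2 ↦ 0  <
φ = 1, ψ = 1 ↦ 0  <
So 1 of the 9 assignments meets the threshold.

1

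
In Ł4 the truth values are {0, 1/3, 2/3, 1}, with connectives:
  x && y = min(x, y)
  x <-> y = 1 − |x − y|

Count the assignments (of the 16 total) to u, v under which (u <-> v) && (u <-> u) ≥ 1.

u = 0, v = 0 ↦ 1  ≥
u = 0, v = 1/3 ↦ 2/3  <
u = 0, v = 2/3 ↦ 1/3  <
u = 0, v = 1 ↦ 0  <
u = 1/3, v = 0 ↦ 2/3  <
u = 1/3, v = 1/3 ↦ 1  ≥
u = 1/3, v = 2/3 ↦ 2/3  <
u = 1/3, v = 1 ↦ 1/3  <
u = 2/3, v = 0 ↦ 1/3  <
u = 2/3, v = 1/3 ↦ 2/3  <
u = 2/3, v = 2/3 ↦ 1  ≥
u = 2/3, v = 1 ↦ 2/3  <
u = 1, v = 0 ↦ 0  <
u = 1, v = 1/3 ↦ 1/3  <
u = 1, v = 2/3 ↦ 2/3  <
u = 1, v = 1 ↦ 1  ≥
So 4 of the 16 assignments meet the threshold.

4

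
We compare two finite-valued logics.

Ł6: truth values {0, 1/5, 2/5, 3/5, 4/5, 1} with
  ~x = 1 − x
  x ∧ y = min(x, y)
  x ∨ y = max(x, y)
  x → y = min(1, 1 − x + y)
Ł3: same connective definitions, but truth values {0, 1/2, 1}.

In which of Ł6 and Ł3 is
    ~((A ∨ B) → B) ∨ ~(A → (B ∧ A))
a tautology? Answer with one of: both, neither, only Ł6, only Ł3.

neither

In Ł6: at A = 0, B = 0 the value is 0 — not a tautology.
In Ł3: at A = 0, B = 0 the value is 0 — not a tautology.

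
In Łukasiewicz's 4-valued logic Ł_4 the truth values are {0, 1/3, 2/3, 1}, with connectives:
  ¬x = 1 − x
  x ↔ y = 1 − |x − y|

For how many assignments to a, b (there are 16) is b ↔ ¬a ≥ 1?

4

a = 0, b = 0 ↦ 0  <
a = 0, b = 1/3 ↦ 1/3  <
a = 0, b = 2/3 ↦ 2/3  <
a = 0, b = 1 ↦ 1  ≥
a = 1/3, b = 0 ↦ 1/3  <
a = 1/3, b = 1/3 ↦ 2/3  <
a = 1/3, b = 2/3 ↦ 1  ≥
a = 1/3, b = 1 ↦ 2/3  <
a = 2/3, b = 0 ↦ 2/3  <
a = 2/3, b = 1/3 ↦ 1  ≥
a = 2/3, b = 2/3 ↦ 2/3  <
a = 2/3, b = 1 ↦ 1/3  <
a = 1, b = 0 ↦ 1  ≥
a = 1, b = 1/3 ↦ 2/3  <
a = 1, b = 2/3 ↦ 1/3  <
a = 1, b = 1 ↦ 0  <
So 4 of the 16 assignments meet the threshold.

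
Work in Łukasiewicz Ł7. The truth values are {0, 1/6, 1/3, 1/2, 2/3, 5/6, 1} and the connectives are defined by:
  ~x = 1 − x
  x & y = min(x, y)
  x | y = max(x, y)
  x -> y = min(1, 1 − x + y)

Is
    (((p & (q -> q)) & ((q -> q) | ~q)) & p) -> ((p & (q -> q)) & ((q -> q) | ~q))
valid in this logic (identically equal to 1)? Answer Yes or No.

At p = 2/3, q = 1/2, for instance:
q -> q = 1/2 -> 1/2 = 1
p & (q -> q) = 2/3 & 1 = 2/3
q -> q = 1/2 -> 1/2 = 1
~q = ~1/2 = 1/2
(q -> q) | ~q = 1 | 1/2 = 1
(p & (q -> q)) & ((q -> q) | ~q) = 2/3 & 1 = 2/3
((p & (q -> q)) & ((q -> q) | ~q)) & p = 2/3 & 2/3 = 2/3
(((p & (q -> q)) & ((q -> q) | ~q)) & p) -> ((p & (q -> q)) & ((q -> q) | ~q)) = 2/3 -> 2/3 = 1
and checking the remaining 48 assignments likewise gives ≥ 1 in every case.

Yes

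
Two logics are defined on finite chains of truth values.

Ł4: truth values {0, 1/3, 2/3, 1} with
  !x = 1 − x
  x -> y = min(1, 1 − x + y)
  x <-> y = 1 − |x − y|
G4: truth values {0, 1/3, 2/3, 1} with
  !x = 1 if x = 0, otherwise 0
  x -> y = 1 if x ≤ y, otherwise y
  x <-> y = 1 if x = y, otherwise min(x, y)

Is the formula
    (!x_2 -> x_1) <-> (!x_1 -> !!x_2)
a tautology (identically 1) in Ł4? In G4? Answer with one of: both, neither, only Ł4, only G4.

In Ł4: every assignment gives 1 — tautology.
In G4: at x_1 = 1/3, x_2 = 0 the value is 1/3 — not a tautology.

only Ł4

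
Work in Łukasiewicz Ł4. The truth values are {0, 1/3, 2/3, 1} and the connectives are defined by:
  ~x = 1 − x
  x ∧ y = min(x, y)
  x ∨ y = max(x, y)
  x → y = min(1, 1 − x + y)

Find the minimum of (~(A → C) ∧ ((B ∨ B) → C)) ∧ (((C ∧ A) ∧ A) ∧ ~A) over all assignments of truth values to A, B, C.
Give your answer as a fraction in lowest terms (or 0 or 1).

Take A = 0, B = 0, C = 0:
A → C = 0 → 0 = 1
~(A → C) = ~1 = 0
B ∨ B = 0 ∨ 0 = 0
(B ∨ B) → C = 0 → 0 = 1
~(A → C) ∧ ((B ∨ B) → C) = 0 ∧ 1 = 0
C ∧ A = 0 ∧ 0 = 0
(C ∧ A) ∧ A = 0 ∧ 0 = 0
~A = ~0 = 1
((C ∧ A) ∧ A) ∧ ~A = 0 ∧ 1 = 0
(~(A → C) ∧ ((B ∨ B) → C)) ∧ (((C ∧ A) ∧ A) ∧ ~A) = 0 ∧ 0 = 0
No assignment yields a value below 0, so this is the minimum.

0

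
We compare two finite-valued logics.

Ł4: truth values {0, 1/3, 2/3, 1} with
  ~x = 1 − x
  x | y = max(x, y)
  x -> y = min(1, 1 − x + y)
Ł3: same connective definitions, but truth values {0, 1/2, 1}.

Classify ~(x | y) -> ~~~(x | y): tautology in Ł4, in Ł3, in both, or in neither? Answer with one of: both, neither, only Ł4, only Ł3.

both

In Ł4: every assignment gives 1 — tautology.
In Ł3: every assignment gives 1 — tautology.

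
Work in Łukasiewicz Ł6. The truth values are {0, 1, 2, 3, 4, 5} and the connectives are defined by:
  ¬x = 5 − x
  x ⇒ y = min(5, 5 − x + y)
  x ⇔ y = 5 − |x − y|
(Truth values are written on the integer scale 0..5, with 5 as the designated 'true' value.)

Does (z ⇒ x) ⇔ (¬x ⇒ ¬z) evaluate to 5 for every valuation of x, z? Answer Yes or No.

At x = 2, z = 0, for instance:
z ⇒ x = 0 ⇒ 2 = 5
¬x = ¬2 = 3
¬z = ¬0 = 5
¬x ⇒ ¬z = 3 ⇒ 5 = 5
(z ⇒ x) ⇔ (¬x ⇒ ¬z) = 5 ⇔ 5 = 5
and checking the remaining 35 assignments likewise gives ≥ 5 in every case.

Yes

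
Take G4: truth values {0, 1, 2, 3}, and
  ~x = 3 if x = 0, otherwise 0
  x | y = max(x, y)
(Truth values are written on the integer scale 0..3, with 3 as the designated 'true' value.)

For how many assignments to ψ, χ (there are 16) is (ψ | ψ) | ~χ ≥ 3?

ψ = 0, χ = 0 ↦ 3  ≥
ψ = 0, χ = 1 ↦ 0  <
ψ = 0, χ = 2 ↦ 0  <
ψ = 0, χ = 3 ↦ 0  <
ψ = 1, χ = 0 ↦ 3  ≥
ψ = 1, χ = 1 ↦ 1  <
ψ = 1, χ = 2 ↦ 1  <
ψ = 1, χ = 3 ↦ 1  <
ψ = 2, χ = 0 ↦ 3  ≥
ψ = 2, χ = 1 ↦ 2  <
ψ = 2, χ = 2 ↦ 2  <
ψ = 2, χ = 3 ↦ 2  <
ψ = 3, χ = 0 ↦ 3  ≥
ψ = 3, χ = 1 ↦ 3  ≥
ψ = 3, χ = 2 ↦ 3  ≥
ψ = 3, χ = 3 ↦ 3  ≥
So 7 of the 16 assignments meet the threshold.

7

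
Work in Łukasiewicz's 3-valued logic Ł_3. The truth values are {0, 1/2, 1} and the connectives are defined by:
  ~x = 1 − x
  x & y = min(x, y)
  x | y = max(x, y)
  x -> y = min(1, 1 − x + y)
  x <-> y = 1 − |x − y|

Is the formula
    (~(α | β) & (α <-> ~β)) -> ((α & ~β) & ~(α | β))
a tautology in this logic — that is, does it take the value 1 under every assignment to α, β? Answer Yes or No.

Counterexample: take α = 0, β = 1/2.
α | β = 0 | 1/2 = 1/2
~(α | β) = ~1/2 = 1/2
~β = ~1/2 = 1/2
α <-> ~β = 0 <-> 1/2 = 1/2
~(α | β) & (α <-> ~β) = 1/2 & 1/2 = 1/2
~β = ~1/2 = 1/2
α & ~β = 0 & 1/2 = 0
α | β = 0 | 1/2 = 1/2
~(α | β) = ~1/2 = 1/2
(α & ~β) & ~(α | β) = 0 & 1/2 = 0
(~(α | β) & (α <-> ~β)) -> ((α & ~β) & ~(α | β)) = 1/2 -> 0 = 1/2
This gives 1/2 ≠ 1.

No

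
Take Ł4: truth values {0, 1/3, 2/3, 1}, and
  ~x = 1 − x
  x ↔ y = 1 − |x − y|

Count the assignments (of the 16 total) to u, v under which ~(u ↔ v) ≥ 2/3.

6

u = 0, v = 0 ↦ 0  <
u = 0, v = 1/3 ↦ 1/3  <
u = 0, v = 2/3 ↦ 2/3  ≥
u = 0, v = 1 ↦ 1  ≥
u = 1/3, v = 0 ↦ 1/3  <
u = 1/3, v = 1/3 ↦ 0  <
u = 1/3, v = 2/3 ↦ 1/3  <
u = 1/3, v = 1 ↦ 2/3  ≥
u = 2/3, v = 0 ↦ 2/3  ≥
u = 2/3, v = 1/3 ↦ 1/3  <
u = 2/3, v = 2/3 ↦ 0  <
u = 2/3, v = 1 ↦ 1/3  <
u = 1, v = 0 ↦ 1  ≥
u = 1, v = 1/3 ↦ 2/3  ≥
u = 1, v = 2/3 ↦ 1/3  <
u = 1, v = 1 ↦ 0  <
So 6 of the 16 assignments meet the threshold.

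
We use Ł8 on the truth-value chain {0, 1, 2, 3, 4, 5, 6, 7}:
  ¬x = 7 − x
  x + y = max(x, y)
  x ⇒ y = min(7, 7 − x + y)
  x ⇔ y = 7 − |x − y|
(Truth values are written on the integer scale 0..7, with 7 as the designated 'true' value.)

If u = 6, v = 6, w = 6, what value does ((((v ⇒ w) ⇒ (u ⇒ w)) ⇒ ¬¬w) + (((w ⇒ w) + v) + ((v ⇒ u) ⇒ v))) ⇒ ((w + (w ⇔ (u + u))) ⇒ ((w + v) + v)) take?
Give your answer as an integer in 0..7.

v ⇒ w = 6 ⇒ 6 = 7
u ⇒ w = 6 ⇒ 6 = 7
(v ⇒ w) ⇒ (u ⇒ w) = 7 ⇒ 7 = 7
¬w = ¬6 = 1
¬¬w = ¬1 = 6
((v ⇒ w) ⇒ (u ⇒ w)) ⇒ ¬¬w = 7 ⇒ 6 = 6
w ⇒ w = 6 ⇒ 6 = 7
(w ⇒ w) + v = 7 + 6 = 7
v ⇒ u = 6 ⇒ 6 = 7
(v ⇒ u) ⇒ v = 7 ⇒ 6 = 6
((w ⇒ w) + v) + ((v ⇒ u) ⇒ v) = 7 + 6 = 7
(((v ⇒ w) ⇒ (u ⇒ w)) ⇒ ¬¬w) + (((w ⇒ w) + v) + ((v ⇒ u) ⇒ v)) = 6 + 7 = 7
u + u = 6 + 6 = 6
w ⇔ (u + u) = 6 ⇔ 6 = 7
w + (w ⇔ (u + u)) = 6 + 7 = 7
w + v = 6 + 6 = 6
(w + v) + v = 6 + 6 = 6
(w + (w ⇔ (u + u))) ⇒ ((w + v) + v) = 7 ⇒ 6 = 6
((((v ⇒ w) ⇒ (u ⇒ w)) ⇒ ¬¬w) + (((w ⇒ w) + v) + ((v ⇒ u) ⇒ v))) ⇒ ((w + (w ⇔ (u + u))) ⇒ ((w + v) + v)) = 7 ⇒ 6 = 6

6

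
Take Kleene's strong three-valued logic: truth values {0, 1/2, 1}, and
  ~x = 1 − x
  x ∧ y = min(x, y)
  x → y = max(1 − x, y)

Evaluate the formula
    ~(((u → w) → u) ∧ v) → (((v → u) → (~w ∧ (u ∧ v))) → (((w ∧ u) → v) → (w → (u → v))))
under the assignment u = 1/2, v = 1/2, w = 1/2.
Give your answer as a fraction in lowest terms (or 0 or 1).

1/2

u → w = 1/2 → 1/2 = 1/2
(u → w) → u = 1/2 → 1/2 = 1/2
((u → w) → u) ∧ v = 1/2 ∧ 1/2 = 1/2
~(((u → w) → u) ∧ v) = ~1/2 = 1/2
v → u = 1/2 → 1/2 = 1/2
~w = ~1/2 = 1/2
u ∧ v = 1/2 ∧ 1/2 = 1/2
~w ∧ (u ∧ v) = 1/2 ∧ 1/2 = 1/2
(v → u) → (~w ∧ (u ∧ v)) = 1/2 → 1/2 = 1/2
w ∧ u = 1/2 ∧ 1/2 = 1/2
(w ∧ u) → v = 1/2 → 1/2 = 1/2
u → v = 1/2 → 1/2 = 1/2
w → (u → v) = 1/2 → 1/2 = 1/2
((w ∧ u) → v) → (w → (u → v)) = 1/2 → 1/2 = 1/2
((v → u) → (~w ∧ (u ∧ v))) → (((w ∧ u) → v) → (w → (u → v))) = 1/2 → 1/2 = 1/2
~(((u → w) → u) ∧ v) → (((v → u) → (~w ∧ (u ∧ v))) → (((w ∧ u) → v) → (w → (u → v)))) = 1/2 → 1/2 = 1/2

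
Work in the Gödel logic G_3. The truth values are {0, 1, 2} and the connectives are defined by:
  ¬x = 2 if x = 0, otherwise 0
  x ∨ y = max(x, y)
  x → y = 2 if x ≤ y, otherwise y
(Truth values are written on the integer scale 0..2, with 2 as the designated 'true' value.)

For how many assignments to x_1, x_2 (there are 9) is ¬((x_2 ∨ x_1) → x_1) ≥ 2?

2

x_1 = 0, x_2 = 0 ↦ 0  <
x_1 = 0, x_2 = 1 ↦ 2  ≥
x_1 = 0, x_2 = 2 ↦ 2  ≥
x_1 = 1, x_2 = 0 ↦ 0  <
x_1 = 1, x_2 = 1 ↦ 0  <
x_1 = 1, x_2 = 2 ↦ 0  <
x_1 = 2, x_2 = 0 ↦ 0  <
x_1 = 2, x_2 = 1 ↦ 0  <
x_1 = 2, x_2 = 2 ↦ 0  <
So 2 of the 9 assignments meet the threshold.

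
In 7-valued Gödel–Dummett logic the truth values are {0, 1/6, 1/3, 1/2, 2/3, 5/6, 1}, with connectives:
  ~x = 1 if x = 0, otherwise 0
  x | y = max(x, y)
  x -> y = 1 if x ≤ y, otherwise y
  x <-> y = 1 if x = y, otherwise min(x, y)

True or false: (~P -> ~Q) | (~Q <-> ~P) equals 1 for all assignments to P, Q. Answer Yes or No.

No

Counterexample: take P = 0, Q = 1/6.
~P = ~0 = 1
~Q = ~1/6 = 0
~P -> ~Q = 1 -> 0 = 0
~Q = ~1/6 = 0
~P = ~0 = 1
~Q <-> ~P = 0 <-> 1 = 0
(~P -> ~Q) | (~Q <-> ~P) = 0 | 0 = 0
This gives 0 ≠ 1.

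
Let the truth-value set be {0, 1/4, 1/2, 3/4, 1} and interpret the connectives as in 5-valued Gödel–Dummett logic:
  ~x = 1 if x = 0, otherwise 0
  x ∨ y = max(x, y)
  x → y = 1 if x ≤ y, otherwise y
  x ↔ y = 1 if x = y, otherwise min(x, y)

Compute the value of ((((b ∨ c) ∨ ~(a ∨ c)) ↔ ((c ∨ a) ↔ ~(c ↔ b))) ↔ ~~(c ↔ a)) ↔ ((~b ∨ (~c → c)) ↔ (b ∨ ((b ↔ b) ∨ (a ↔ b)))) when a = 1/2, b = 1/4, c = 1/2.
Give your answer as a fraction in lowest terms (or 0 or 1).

b ∨ c = 1/4 ∨ 1/2 = 1/2
a ∨ c = 1/2 ∨ 1/2 = 1/2
~(a ∨ c) = ~1/2 = 0
(b ∨ c) ∨ ~(a ∨ c) = 1/2 ∨ 0 = 1/2
c ∨ a = 1/2 ∨ 1/2 = 1/2
c ↔ b = 1/2 ↔ 1/4 = 1/4
~(c ↔ b) = ~1/4 = 0
(c ∨ a) ↔ ~(c ↔ b) = 1/2 ↔ 0 = 0
((b ∨ c) ∨ ~(a ∨ c)) ↔ ((c ∨ a) ↔ ~(c ↔ b)) = 1/2 ↔ 0 = 0
c ↔ a = 1/2 ↔ 1/2 = 1
~(c ↔ a) = ~1 = 0
~~(c ↔ a) = ~0 = 1
(((b ∨ c) ∨ ~(a ∨ c)) ↔ ((c ∨ a) ↔ ~(c ↔ b))) ↔ ~~(c ↔ a) = 0 ↔ 1 = 0
~b = ~1/4 = 0
~c = ~1/2 = 0
~c → c = 0 → 1/2 = 1
~b ∨ (~c → c) = 0 ∨ 1 = 1
b ↔ b = 1/4 ↔ 1/4 = 1
a ↔ b = 1/2 ↔ 1/4 = 1/4
(b ↔ b) ∨ (a ↔ b) = 1 ∨ 1/4 = 1
b ∨ ((b ↔ b) ∨ (a ↔ b)) = 1/4 ∨ 1 = 1
(~b ∨ (~c → c)) ↔ (b ∨ ((b ↔ b) ∨ (a ↔ b))) = 1 ↔ 1 = 1
((((b ∨ c) ∨ ~(a ∨ c)) ↔ ((c ∨ a) ↔ ~(c ↔ b))) ↔ ~~(c ↔ a)) ↔ ((~b ∨ (~c → c)) ↔ (b ∨ ((b ↔ b) ∨ (a ↔ b)))) = 0 ↔ 1 = 0

0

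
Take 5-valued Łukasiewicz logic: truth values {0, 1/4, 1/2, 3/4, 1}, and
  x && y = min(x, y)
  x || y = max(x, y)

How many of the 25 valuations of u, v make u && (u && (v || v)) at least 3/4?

4

value 1: 1 assignment (counts)
value 3/4: 3 assignments (counts)
value 1/2: 5 assignments
value 1/4: 7 assignments
value 0: 9 assignments
So 4 of the 25 assignments meet the threshold.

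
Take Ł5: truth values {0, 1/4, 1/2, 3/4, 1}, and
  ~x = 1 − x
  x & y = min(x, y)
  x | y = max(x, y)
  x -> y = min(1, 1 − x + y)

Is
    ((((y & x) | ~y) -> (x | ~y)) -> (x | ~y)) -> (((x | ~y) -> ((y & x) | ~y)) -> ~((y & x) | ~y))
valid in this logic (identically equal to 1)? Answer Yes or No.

Counterexample: take x = 0, y = 0.
y & x = 0 & 0 = 0
~y = ~0 = 1
(y & x) | ~y = 0 | 1 = 1
~y = ~0 = 1
x | ~y = 0 | 1 = 1
((y & x) | ~y) -> (x | ~y) = 1 -> 1 = 1
~y = ~0 = 1
x | ~y = 0 | 1 = 1
(((y & x) | ~y) -> (x | ~y)) -> (x | ~y) = 1 -> 1 = 1
~y = ~0 = 1
x | ~y = 0 | 1 = 1
y & x = 0 & 0 = 0
~y = ~0 = 1
(y & x) | ~y = 0 | 1 = 1
(x | ~y) -> ((y & x) | ~y) = 1 -> 1 = 1
~((y & x) | ~y) = ~1 = 0
((x | ~y) -> ((y & x) | ~y)) -> ~((y & x) | ~y) = 1 -> 0 = 0
((((y & x) | ~y) -> (x | ~y)) -> (x | ~y)) -> (((x | ~y) -> ((y & x) | ~y)) -> ~((y & x) | ~y)) = 1 -> 0 = 0
This gives 0 ≠ 1.

No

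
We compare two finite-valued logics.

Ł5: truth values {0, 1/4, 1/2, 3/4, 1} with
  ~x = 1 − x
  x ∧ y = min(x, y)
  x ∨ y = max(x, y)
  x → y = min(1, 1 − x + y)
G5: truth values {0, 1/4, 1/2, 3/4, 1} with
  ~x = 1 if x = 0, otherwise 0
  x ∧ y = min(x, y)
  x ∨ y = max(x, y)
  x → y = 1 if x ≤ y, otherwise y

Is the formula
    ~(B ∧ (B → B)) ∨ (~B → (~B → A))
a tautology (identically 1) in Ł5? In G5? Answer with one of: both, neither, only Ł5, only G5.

In Ł5: at A = 0, B = 1/4 the value is 3/4 — not a tautology.
In G5: every assignment gives 1 — tautology.

only G5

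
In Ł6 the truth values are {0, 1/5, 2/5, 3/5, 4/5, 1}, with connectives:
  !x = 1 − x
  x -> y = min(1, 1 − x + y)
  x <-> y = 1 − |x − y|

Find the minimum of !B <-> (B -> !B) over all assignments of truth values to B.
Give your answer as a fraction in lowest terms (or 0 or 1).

Take B = 2/5:
!B = !2/5 = 3/5
!B = !2/5 = 3/5
B -> !B = 2/5 -> 3/5 = 1
!B <-> (B -> !B) = 3/5 <-> 1 = 3/5
No assignment yields a value below 3/5, so this is the minimum.

3/5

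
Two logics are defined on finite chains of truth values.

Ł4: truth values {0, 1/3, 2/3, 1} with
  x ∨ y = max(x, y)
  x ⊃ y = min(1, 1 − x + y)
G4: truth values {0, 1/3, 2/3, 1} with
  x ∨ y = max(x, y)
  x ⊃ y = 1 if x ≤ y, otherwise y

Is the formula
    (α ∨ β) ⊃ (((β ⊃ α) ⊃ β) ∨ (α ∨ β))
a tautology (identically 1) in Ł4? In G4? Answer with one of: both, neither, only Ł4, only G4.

In Ł4: every assignment gives 1 — tautology.
In G4: every assignment gives 1 — tautology.

both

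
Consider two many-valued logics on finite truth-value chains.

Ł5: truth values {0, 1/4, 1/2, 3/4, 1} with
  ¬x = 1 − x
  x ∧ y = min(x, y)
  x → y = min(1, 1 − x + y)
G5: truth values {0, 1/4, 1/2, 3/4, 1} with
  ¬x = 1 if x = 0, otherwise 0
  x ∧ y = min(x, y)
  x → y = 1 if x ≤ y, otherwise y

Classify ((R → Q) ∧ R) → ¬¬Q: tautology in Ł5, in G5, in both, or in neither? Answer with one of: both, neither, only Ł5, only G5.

In Ł5: at Q = 0, R = 1/4 the value is 3/4 — not a tautology.
In G5: every assignment gives 1 — tautology.

only G5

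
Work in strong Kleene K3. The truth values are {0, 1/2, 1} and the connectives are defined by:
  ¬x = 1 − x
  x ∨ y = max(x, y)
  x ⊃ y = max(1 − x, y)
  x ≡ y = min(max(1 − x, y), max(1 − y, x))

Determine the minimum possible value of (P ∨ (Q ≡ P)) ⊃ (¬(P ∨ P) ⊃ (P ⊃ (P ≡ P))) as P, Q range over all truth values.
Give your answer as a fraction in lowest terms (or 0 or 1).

Take P = 1/2, Q = 0:
Q ≡ P = 0 ≡ 1/2 = 1/2
P ∨ (Q ≡ P) = 1/2 ∨ 1/2 = 1/2
P ∨ P = 1/2 ∨ 1/2 = 1/2
¬(P ∨ P) = ¬1/2 = 1/2
P ≡ P = 1/2 ≡ 1/2 = 1/2
P ⊃ (P ≡ P) = 1/2 ⊃ 1/2 = 1/2
¬(P ∨ P) ⊃ (P ⊃ (P ≡ P)) = 1/2 ⊃ 1/2 = 1/2
(P ∨ (Q ≡ P)) ⊃ (¬(P ∨ P) ⊃ (P ⊃ (P ≡ P))) = 1/2 ⊃ 1/2 = 1/2
No assignment yields a value below 1/2, so this is the minimum.

1/2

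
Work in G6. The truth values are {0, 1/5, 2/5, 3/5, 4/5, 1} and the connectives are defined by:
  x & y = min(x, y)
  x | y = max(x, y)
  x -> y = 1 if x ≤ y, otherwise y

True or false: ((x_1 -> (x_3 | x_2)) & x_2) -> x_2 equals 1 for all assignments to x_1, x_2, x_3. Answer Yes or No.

Yes

At x_1 = 4/5, x_2 = 3/5, x_3 = 0, for instance:
x_3 | x_2 = 0 | 3/5 = 3/5
x_1 -> (x_3 | x_2) = 4/5 -> 3/5 = 3/5
(x_1 -> (x_3 | x_2)) & x_2 = 3/5 & 3/5 = 3/5
((x_1 -> (x_3 | x_2)) & x_2) -> x_2 = 3/5 -> 3/5 = 1
and checking the remaining 215 assignments likewise gives ≥ 1 in every case.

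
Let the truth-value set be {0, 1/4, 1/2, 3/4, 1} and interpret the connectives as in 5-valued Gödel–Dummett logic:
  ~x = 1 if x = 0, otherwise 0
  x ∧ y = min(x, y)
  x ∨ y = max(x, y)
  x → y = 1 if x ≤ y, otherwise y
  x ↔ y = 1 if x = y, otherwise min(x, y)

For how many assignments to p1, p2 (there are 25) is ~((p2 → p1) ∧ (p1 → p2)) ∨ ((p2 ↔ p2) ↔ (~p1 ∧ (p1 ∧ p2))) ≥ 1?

8

value 1: 8 assignments (counts)
value 0: 17 assignments
So 8 of the 25 assignments meet the threshold.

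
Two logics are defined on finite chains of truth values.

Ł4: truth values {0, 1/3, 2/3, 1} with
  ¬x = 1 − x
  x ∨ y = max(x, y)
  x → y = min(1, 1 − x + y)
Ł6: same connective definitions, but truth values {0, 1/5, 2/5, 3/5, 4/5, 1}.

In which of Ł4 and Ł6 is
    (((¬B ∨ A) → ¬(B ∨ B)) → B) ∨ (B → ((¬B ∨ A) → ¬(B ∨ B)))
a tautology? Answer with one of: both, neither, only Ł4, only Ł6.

both

In Ł4: every assignment gives 1 — tautology.
In Ł6: every assignment gives 1 — tautology.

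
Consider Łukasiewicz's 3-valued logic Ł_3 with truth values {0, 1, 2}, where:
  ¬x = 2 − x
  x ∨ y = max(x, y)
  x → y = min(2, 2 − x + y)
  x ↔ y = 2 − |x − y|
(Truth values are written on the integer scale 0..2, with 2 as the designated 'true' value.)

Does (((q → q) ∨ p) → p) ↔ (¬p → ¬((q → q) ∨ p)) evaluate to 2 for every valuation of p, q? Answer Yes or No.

Yes

p = 0, q = 0 ↦ 2
p = 0, q = 1 ↦ 2
p = 0, q = 2 ↦ 2
p = 1, q = 0 ↦ 2
p = 1, q = 1 ↦ 2
p = 1, q = 2 ↦ 2
p = 2, q = 0 ↦ 2
p = 2, q = 1 ↦ 2
p = 2, q = 2 ↦ 2
Every assignment gives a value ≥ 2.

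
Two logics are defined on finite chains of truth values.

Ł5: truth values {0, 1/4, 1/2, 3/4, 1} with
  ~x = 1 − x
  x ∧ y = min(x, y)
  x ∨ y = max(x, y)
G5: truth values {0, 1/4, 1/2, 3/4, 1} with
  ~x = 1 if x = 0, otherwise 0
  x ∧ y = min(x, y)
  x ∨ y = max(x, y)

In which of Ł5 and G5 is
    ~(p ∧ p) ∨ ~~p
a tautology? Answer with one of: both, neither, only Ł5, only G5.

only G5

In Ł5: at p = 1/4 the value is 3/4 — not a tautology.
In G5: every assignment gives 1 — tautology.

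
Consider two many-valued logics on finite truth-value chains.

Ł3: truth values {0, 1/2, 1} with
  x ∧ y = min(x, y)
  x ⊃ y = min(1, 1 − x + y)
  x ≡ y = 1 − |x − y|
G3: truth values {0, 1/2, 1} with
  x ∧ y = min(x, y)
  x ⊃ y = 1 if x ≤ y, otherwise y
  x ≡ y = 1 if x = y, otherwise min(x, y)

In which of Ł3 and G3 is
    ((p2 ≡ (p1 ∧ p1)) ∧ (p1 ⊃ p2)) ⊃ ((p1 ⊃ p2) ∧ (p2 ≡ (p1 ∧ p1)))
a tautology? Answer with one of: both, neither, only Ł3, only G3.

both

In Ł3: every assignment gives 1 — tautology.
In G3: every assignment gives 1 — tautology.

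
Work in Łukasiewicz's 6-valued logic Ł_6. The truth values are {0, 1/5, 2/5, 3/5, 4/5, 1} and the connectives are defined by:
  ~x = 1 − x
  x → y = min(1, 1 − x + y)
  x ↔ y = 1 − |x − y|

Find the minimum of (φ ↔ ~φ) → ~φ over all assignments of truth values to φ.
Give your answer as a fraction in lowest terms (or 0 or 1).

Take φ = 3/5:
~φ = ~3/5 = 2/5
φ ↔ ~φ = 3/5 ↔ 2/5 = 4/5
~φ = ~3/5 = 2/5
(φ ↔ ~φ) → ~φ = 4/5 → 2/5 = 3/5
No assignment yields a value below 3/5, so this is the minimum.

3/5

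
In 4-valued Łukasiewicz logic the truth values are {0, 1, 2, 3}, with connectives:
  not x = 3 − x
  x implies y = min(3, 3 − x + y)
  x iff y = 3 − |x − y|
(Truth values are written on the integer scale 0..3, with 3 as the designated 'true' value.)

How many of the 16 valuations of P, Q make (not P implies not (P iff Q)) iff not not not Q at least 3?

2

P = 0, Q = 0 ↦ 0  <
P = 0, Q = 1 ↦ 2  <
P = 0, Q = 2 ↦ 2  <
P = 0, Q = 3 ↦ 0  <
P = 1, Q = 0 ↦ 2  <
P = 1, Q = 1 ↦ 2  <
P = 1, Q = 2 ↦ 2  <
P = 1, Q = 3 ↦ 0  <
P = 2, Q = 0 ↦ 3  ≥
P = 2, Q = 1 ↦ 2  <
P = 2, Q = 2 ↦ 2  <
P = 2, Q = 3 ↦ 0  <
P = 3, Q = 0 ↦ 3  ≥
P = 3, Q = 1 ↦ 2  <
P = 3, Q = 2 ↦ 1  <
P = 3, Q = 3 ↦ 0  <
So 2 of the 16 assignments meet the threshold.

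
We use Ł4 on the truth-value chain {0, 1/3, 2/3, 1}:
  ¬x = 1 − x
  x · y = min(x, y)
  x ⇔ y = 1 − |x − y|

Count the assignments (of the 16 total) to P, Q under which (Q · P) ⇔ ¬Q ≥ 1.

P = 0, Q = 0 ↦ 0  <
P = 0, Q = 1/3 ↦ 1/3  <
P = 0, Q = 2/3 ↦ 2/3  <
P = 0, Q = 1 ↦ 1  ≥
P = 1/3, Q = 0 ↦ 0  <
P = 1/3, Q = 1/3 ↦ 2/3  <
P = 1/3, Q = 2/3 ↦ 1  ≥
P = 1/3, Q = 1 ↦ 2/3  <
P = 2/3, Q = 0 ↦ 0  <
P = 2/3, Q = 1/3 ↦ 2/3  <
P = 2/3, Q = 2/3 ↦ 2/3  <
P = 2/3, Q = 1 ↦ 1/3  <
P = 1, Q = 0 ↦ 0  <
P = 1, Q = 1/3 ↦ 2/3  <
P = 1, Q = 2/3 ↦ 2/3  <
P = 1, Q = 1 ↦ 0  <
So 2 of the 16 assignments meet the threshold.

2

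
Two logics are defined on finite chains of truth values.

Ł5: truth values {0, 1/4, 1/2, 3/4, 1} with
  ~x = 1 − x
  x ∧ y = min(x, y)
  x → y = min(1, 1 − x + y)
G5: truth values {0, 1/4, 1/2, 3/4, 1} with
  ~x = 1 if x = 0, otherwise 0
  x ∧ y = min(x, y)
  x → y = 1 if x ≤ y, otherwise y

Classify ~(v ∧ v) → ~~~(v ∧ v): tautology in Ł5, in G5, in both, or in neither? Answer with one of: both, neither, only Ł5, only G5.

In Ł5: every assignment gives 1 — tautology.
In G5: every assignment gives 1 — tautology.

both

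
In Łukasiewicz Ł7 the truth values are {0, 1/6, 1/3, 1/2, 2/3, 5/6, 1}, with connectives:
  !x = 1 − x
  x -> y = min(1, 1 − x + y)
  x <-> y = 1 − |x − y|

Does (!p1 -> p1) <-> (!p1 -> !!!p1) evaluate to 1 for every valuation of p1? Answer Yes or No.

No

Counterexample: take p1 = 0.
!p1 = !0 = 1
!p1 -> p1 = 1 -> 0 = 0
!p1 = !0 = 1
!p1 = !0 = 1
!!p1 = !1 = 0
!!!p1 = !0 = 1
!p1 -> !!!p1 = 1 -> 1 = 1
(!p1 -> p1) <-> (!p1 -> !!!p1) = 0 <-> 1 = 0
This gives 0 ≠ 1.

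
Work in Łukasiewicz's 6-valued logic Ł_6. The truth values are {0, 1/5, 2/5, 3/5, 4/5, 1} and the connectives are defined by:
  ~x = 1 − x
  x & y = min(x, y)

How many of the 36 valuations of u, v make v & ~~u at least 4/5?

value 1: 1 assignment (counts)
value 4/5: 3 assignments (counts)
value 3/5: 5 assignments
value 2/5: 7 assignments
value 1/5: 9 assignments
value 0: 11 assignments
So 4 of the 36 assignments meet the threshold.

4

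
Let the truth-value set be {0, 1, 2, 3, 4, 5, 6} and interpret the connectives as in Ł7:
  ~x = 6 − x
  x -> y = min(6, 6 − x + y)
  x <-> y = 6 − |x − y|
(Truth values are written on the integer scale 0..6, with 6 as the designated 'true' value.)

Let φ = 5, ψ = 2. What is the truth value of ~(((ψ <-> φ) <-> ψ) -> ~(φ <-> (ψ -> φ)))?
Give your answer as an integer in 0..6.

4

ψ <-> φ = 2 <-> 5 = 3
(ψ <-> φ) <-> ψ = 3 <-> 2 = 5
ψ -> φ = 2 -> 5 = 6
φ <-> (ψ -> φ) = 5 <-> 6 = 5
~(φ <-> (ψ -> φ)) = ~5 = 1
((ψ <-> φ) <-> ψ) -> ~(φ <-> (ψ -> φ)) = 5 -> 1 = 2
~(((ψ <-> φ) <-> ψ) -> ~(φ <-> (ψ -> φ))) = ~2 = 4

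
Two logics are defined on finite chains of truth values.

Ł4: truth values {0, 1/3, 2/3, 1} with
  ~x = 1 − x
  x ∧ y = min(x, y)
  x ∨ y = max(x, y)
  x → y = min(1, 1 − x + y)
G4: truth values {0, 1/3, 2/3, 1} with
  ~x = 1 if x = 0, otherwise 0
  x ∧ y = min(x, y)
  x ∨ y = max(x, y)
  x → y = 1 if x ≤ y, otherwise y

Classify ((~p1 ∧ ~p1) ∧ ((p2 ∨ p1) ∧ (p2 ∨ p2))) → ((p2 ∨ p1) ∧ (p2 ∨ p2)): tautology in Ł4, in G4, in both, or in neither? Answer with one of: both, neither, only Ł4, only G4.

both

In Ł4: every assignment gives 1 — tautology.
In G4: every assignment gives 1 — tautology.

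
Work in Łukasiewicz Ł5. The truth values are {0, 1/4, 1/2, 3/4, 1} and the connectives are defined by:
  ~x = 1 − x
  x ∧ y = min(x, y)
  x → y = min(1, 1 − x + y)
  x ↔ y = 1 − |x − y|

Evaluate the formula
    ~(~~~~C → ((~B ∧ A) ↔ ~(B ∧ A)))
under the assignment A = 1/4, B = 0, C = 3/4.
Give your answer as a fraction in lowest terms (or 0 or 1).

1/2

~C = ~3/4 = 1/4
~~C = ~1/4 = 3/4
~~~C = ~3/4 = 1/4
~~~~C = ~1/4 = 3/4
~B = ~0 = 1
~B ∧ A = 1 ∧ 1/4 = 1/4
B ∧ A = 0 ∧ 1/4 = 0
~(B ∧ A) = ~0 = 1
(~B ∧ A) ↔ ~(B ∧ A) = 1/4 ↔ 1 = 1/4
~~~~C → ((~B ∧ A) ↔ ~(B ∧ A)) = 3/4 → 1/4 = 1/2
~(~~~~C → ((~B ∧ A) ↔ ~(B ∧ A))) = ~1/2 = 1/2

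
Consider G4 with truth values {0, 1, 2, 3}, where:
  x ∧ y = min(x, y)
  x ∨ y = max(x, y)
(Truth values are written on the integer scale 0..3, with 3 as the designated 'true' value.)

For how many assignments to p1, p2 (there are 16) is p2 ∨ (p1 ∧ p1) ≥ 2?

12

p1 = 0, p2 = 0 ↦ 0  <
p1 = 0, p2 = 1 ↦ 1  <
p1 = 0, p2 = 2 ↦ 2  ≥
p1 = 0, p2 = 3 ↦ 3  ≥
p1 = 1, p2 = 0 ↦ 1  <
p1 = 1, p2 = 1 ↦ 1  <
p1 = 1, p2 = 2 ↦ 2  ≥
p1 = 1, p2 = 3 ↦ 3  ≥
p1 = 2, p2 = 0 ↦ 2  ≥
p1 = 2, p2 = 1 ↦ 2  ≥
p1 = 2, p2 = 2 ↦ 2  ≥
p1 = 2, p2 = 3 ↦ 3  ≥
p1 = 3, p2 = 0 ↦ 3  ≥
p1 = 3, p2 = 1 ↦ 3  ≥
p1 = 3, p2 = 2 ↦ 3  ≥
p1 = 3, p2 = 3 ↦ 3  ≥
So 12 of the 16 assignments meet the threshold.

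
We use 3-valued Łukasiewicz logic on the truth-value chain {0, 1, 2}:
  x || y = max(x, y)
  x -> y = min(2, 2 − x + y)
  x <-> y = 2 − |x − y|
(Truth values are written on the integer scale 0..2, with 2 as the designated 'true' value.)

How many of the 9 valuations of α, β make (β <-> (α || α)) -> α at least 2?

α = 0, β = 0 ↦ 0  <
α = 0, β = 1 ↦ 1  <
α = 0, β = 2 ↦ 2  ≥
α = 1, β = 0 ↦ 2  ≥
α = 1, β = 1 ↦ 1  <
α = 1, β = 2 ↦ 2  ≥
α = 2, β = 0 ↦ 2  ≥
α = 2, β = 1 ↦ 2  ≥
α = 2, β = 2 ↦ 2  ≥
So 6 of the 9 assignments meet the threshold.

6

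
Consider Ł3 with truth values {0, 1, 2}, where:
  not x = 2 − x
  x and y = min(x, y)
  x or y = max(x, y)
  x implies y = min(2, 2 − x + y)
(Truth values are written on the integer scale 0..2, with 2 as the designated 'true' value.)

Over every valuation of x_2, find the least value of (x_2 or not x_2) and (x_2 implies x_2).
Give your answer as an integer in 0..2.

1

Take x_2 = 1:
not x_2 = not 1 = 1
x_2 or not x_2 = 1 or 1 = 1
x_2 implies x_2 = 1 implies 1 = 2
(x_2 or not x_2) and (x_2 implies x_2) = 1 and 2 = 1
No assignment yields a value below 1, so this is the minimum.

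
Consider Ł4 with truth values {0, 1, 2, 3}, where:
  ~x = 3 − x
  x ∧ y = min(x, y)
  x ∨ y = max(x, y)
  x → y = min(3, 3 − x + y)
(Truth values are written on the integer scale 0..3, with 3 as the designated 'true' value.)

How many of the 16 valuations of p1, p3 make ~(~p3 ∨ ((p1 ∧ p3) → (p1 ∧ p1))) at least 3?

p1 = 0, p3 = 0 ↦ 0  <
p1 = 0, p3 = 1 ↦ 0  <
p1 = 0, p3 = 2 ↦ 0  <
p1 = 0, p3 = 3 ↦ 0  <
p1 = 1, p3 = 0 ↦ 0  <
p1 = 1, p3 = 1 ↦ 0  <
p1 = 1, p3 = 2 ↦ 0  <
p1 = 1, p3 = 3 ↦ 0  <
p1 = 2, p3 = 0 ↦ 0  <
p1 = 2, p3 = 1 ↦ 0  <
p1 = 2, p3 = 2 ↦ 0  <
p1 = 2, p3 = 3 ↦ 0  <
p1 = 3, p3 = 0 ↦ 0  <
p1 = 3, p3 = 1 ↦ 0  <
p1 = 3, p3 = 2 ↦ 0  <
p1 = 3, p3 = 3 ↦ 0  <
So 0 of the 16 assignments meet the threshold.

0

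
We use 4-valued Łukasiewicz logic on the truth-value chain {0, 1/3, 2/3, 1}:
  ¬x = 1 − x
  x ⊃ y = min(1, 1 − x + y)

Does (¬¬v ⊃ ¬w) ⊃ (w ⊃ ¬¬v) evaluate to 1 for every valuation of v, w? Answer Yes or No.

Counterexample: take v = 0, w = 1/3.
¬v = ¬0 = 1
¬¬v = ¬1 = 0
¬w = ¬1/3 = 2/3
¬¬v ⊃ ¬w = 0 ⊃ 2/3 = 1
¬v = ¬0 = 1
¬¬v = ¬1 = 0
w ⊃ ¬¬v = 1/3 ⊃ 0 = 2/3
(¬¬v ⊃ ¬w) ⊃ (w ⊃ ¬¬v) = 1 ⊃ 2/3 = 2/3
This gives 2/3 ≠ 1.

No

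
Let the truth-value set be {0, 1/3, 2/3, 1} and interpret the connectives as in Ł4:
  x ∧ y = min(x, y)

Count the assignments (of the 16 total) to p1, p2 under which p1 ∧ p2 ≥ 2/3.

4

p1 = 0, p2 = 0 ↦ 0  <
p1 = 0, p2 = 1/3 ↦ 0  <
p1 = 0, p2 = 2/3 ↦ 0  <
p1 = 0, p2 = 1 ↦ 0  <
p1 = 1/3, p2 = 0 ↦ 0  <
p1 = 1/3, p2 = 1/3 ↦ 1/3  <
p1 = 1/3, p2 = 2/3 ↦ 1/3  <
p1 = 1/3, p2 = 1 ↦ 1/3  <
p1 = 2/3, p2 = 0 ↦ 0  <
p1 = 2/3, p2 = 1/3 ↦ 1/3  <
p1 = 2/3, p2 = 2/3 ↦ 2/3  ≥
p1 = 2/3, p2 = 1 ↦ 2/3  ≥
p1 = 1, p2 = 0 ↦ 0  <
p1 = 1, p2 = 1/3 ↦ 1/3  <
p1 = 1, p2 = 2/3 ↦ 2/3  ≥
p1 = 1, p2 = 1 ↦ 1  ≥
So 4 of the 16 assignments meet the threshold.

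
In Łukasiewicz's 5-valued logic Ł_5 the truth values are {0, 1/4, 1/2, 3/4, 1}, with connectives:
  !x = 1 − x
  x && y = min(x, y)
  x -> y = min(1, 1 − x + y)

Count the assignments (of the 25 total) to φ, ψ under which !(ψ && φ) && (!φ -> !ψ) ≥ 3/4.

value 1: 5 assignments (counts)
value 3/4: 6 assignments (counts)
value 1/2: 7 assignments
value 1/4: 5 assignments
value 0: 2 assignments
So 11 of the 25 assignments meet the threshold.

11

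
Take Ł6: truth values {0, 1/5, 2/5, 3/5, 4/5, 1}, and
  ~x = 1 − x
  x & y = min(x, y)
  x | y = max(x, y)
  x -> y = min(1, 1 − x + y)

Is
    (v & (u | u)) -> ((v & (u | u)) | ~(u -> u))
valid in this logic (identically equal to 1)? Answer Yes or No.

At u = 1, v = 1/5, for instance:
u | u = 1 | 1 = 1
v & (u | u) = 1/5 & 1 = 1/5
u -> u = 1 -> 1 = 1
~(u -> u) = ~1 = 0
(v & (u | u)) | ~(u -> u) = 1/5 | 0 = 1/5
(v & (u | u)) -> ((v & (u | u)) | ~(u -> u)) = 1/5 -> 1/5 = 1
and checking the remaining 35 assignments likewise gives ≥ 1 in every case.

Yes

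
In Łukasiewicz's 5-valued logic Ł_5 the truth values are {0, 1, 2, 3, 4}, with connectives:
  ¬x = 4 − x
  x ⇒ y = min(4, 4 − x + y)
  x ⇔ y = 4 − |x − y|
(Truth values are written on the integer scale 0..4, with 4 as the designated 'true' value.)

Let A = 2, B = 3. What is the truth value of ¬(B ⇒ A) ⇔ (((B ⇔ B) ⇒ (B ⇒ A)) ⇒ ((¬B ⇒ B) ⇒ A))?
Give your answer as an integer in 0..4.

2

B ⇒ A = 3 ⇒ 2 = 3
¬(B ⇒ A) = ¬3 = 1
B ⇔ B = 3 ⇔ 3 = 4
B ⇒ A = 3 ⇒ 2 = 3
(B ⇔ B) ⇒ (B ⇒ A) = 4 ⇒ 3 = 3
¬B = ¬3 = 1
¬B ⇒ B = 1 ⇒ 3 = 4
(¬B ⇒ B) ⇒ A = 4 ⇒ 2 = 2
((B ⇔ B) ⇒ (B ⇒ A)) ⇒ ((¬B ⇒ B) ⇒ A) = 3 ⇒ 2 = 3
¬(B ⇒ A) ⇔ (((B ⇔ B) ⇒ (B ⇒ A)) ⇒ ((¬B ⇒ B) ⇒ A)) = 1 ⇔ 3 = 2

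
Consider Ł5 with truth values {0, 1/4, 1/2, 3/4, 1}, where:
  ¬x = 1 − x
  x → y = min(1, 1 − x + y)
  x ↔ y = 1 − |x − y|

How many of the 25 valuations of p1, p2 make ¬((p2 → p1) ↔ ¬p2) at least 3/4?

4

value 1: 1 assignment (counts)
value 3/4: 3 assignments (counts)
value 1/2: 5 assignments
value 1/4: 7 assignments
value 0: 9 assignments
So 4 of the 25 assignments meet the threshold.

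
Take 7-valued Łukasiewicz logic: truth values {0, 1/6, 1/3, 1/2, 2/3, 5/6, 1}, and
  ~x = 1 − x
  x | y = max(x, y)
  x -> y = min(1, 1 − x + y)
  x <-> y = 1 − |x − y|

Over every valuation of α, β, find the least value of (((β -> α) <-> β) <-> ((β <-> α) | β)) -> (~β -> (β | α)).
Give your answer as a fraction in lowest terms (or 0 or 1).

2/3

Take α = 0, β = 1/3:
β -> α = 1/3 -> 0 = 2/3
(β -> α) <-> β = 2/3 <-> 1/3 = 2/3
β <-> α = 1/3 <-> 0 = 2/3
(β <-> α) | β = 2/3 | 1/3 = 2/3
((β -> α) <-> β) <-> ((β <-> α) | β) = 2/3 <-> 2/3 = 1
~β = ~1/3 = 2/3
β | α = 1/3 | 0 = 1/3
~β -> (β | α) = 2/3 -> 1/3 = 2/3
(((β -> α) <-> β) <-> ((β <-> α) | β)) -> (~β -> (β | α)) = 1 -> 2/3 = 2/3
No assignment yields a value below 2/3, so this is the minimum.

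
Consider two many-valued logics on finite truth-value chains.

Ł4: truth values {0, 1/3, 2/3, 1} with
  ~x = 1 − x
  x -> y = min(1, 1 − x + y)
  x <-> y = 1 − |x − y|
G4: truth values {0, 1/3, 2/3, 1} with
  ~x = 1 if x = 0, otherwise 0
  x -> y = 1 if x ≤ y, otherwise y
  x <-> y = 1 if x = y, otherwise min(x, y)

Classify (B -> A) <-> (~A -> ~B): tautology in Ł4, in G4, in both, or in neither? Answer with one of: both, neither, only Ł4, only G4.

only Ł4

In Ł4: every assignment gives 1 — tautology.
In G4: at A = 1/3, B = 2/3 the value is 1/3 — not a tautology.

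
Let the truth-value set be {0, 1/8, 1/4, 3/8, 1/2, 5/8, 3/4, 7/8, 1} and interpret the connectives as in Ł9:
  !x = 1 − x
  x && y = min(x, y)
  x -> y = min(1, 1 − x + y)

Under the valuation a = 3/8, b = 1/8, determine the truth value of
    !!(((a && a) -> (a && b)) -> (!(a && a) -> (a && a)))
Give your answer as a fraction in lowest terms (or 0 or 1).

1

a && a = 3/8 && 3/8 = 3/8
a && b = 3/8 && 1/8 = 1/8
(a && a) -> (a && b) = 3/8 -> 1/8 = 3/4
a && a = 3/8 && 3/8 = 3/8
!(a && a) = !3/8 = 5/8
a && a = 3/8 && 3/8 = 3/8
!(a && a) -> (a && a) = 5/8 -> 3/8 = 3/4
((a && a) -> (a && b)) -> (!(a && a) -> (a && a)) = 3/4 -> 3/4 = 1
!(((a && a) -> (a && b)) -> (!(a && a) -> (a && a))) = !1 = 0
!!(((a && a) -> (a && b)) -> (!(a && a) -> (a && a))) = !0 = 1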